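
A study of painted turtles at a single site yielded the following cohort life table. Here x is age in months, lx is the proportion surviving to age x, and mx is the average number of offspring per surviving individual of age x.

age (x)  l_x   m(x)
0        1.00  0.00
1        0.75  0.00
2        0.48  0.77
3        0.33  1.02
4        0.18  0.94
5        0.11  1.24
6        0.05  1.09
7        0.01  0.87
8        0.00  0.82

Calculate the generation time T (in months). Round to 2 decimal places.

lx·mx: 0, 0, 0.3696, 0.3366, 0.1692, 0.1364, 0.0545, 0.0087, 0 → R0 = 1.075
x·lx·mx: 0, 0, 0.7392, 1.0098, 0.6768, 0.682, 0.327, 0.0609, 0 → Σ = 3.4957
T = 3.4957 / 1.075 = 3.251814… → 3.25

3.25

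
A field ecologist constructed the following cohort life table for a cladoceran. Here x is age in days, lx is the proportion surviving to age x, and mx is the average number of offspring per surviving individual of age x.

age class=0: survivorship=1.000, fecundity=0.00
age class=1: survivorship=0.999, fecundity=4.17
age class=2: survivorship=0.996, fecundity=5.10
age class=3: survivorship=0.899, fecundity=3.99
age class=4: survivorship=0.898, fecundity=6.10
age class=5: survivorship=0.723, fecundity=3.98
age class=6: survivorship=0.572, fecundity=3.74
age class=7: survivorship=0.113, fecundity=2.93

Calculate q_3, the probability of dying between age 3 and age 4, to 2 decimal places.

q_3 = (l_3 − l_4) / l_3 = (0.899 − 0.898) / 0.899
     = 0.001 / 0.899 = 0.001112… → 0.00

0.00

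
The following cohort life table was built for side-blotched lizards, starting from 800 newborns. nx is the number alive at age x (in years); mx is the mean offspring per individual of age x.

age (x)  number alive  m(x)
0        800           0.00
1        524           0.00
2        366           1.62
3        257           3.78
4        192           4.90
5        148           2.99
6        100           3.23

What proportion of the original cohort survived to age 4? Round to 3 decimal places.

0.240

l_4 = n_4/n_0 = 192/800 = 0.24 → 0.240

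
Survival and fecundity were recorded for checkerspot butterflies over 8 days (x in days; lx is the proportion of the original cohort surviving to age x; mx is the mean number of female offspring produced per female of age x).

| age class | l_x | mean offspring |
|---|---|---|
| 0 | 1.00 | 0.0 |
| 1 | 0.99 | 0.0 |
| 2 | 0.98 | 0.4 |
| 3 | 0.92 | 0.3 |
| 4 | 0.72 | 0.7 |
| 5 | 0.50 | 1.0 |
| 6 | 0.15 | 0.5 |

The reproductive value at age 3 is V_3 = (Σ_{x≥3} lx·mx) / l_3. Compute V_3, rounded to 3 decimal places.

1.473

lx·mx for x ≥ 3: 0.276, 0.504, 0.5, 0.075 → sum = 1.355
V_3 = 1.355 / l_3 = 1.355 / 0.92 = 1.472826… → 1.473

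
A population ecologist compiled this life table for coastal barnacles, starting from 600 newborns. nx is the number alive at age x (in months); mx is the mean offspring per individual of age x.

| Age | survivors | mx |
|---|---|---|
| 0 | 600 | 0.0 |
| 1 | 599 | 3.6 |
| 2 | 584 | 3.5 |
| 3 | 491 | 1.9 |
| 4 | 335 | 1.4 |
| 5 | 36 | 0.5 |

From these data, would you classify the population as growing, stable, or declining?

growing

lx = nx/n0 = nx/600: 1, 0.99833…, 0.97333…, 0.81833…, 0.55833…, 0.06
R0 = Σ lx·mx = 0 + 3.594… + 3.406667… + 1.554833… + 0.781667… + 0.03 = 9.367167…
R0 > 1, so the population is growing.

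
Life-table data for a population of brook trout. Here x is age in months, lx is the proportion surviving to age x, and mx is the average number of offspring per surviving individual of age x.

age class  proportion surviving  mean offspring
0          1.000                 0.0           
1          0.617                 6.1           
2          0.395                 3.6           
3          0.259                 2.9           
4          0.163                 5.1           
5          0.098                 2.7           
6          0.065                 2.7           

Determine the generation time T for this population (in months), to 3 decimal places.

lx·mx: 0, 3.7637, 1.422, 0.7511, 0.8313, 0.2646, 0.1755 → R0 = 7.2082
x·lx·mx: 0, 3.7637, 2.844, 2.2533, 3.3252, 1.323, 1.053 → Σ = 14.5622
T = 14.5622 / 7.2082 = 2.020227… → 2.020

2.020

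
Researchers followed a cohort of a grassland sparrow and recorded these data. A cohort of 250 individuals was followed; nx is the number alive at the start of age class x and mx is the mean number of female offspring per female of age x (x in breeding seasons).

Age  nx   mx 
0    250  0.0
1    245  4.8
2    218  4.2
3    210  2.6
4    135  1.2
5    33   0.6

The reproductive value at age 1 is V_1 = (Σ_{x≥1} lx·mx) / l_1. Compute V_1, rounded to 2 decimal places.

11.51

lx = nx/n0 = nx/250: 1, 0.98, 0.872, 0.84, 0.54, 0.132
lx·mx for x ≥ 1: 4.704, 3.6624, 2.184, 0.648, 0.0792 → sum = 11.2776
V_1 = 11.2776 / l_1 = 11.2776 / 0.98 = 11.507755… → 11.51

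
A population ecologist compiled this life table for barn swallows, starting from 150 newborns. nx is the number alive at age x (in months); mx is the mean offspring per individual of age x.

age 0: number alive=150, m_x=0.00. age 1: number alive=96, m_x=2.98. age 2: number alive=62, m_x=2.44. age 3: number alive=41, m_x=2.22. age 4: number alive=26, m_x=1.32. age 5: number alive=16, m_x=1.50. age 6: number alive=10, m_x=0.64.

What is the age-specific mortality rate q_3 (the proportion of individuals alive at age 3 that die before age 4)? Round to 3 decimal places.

0.366

lx = nx/n0 = nx/150: 1, 0.64, 0.41333…, 0.27333…, 0.17333…, 0.10667…, 0.06667…
q_3 = (l_3 − l_4) / l_3 = (0.273333… − 0.173333…) / 0.273333…
     = 0.1… / 0.273333… = 0.365854… → 0.366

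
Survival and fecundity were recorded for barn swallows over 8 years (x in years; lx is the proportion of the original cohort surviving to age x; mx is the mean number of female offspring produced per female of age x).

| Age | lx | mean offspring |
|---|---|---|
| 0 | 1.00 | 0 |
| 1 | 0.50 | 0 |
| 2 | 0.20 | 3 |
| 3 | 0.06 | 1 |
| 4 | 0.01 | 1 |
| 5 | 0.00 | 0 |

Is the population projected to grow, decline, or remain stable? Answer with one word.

R0 = Σ lx·mx = 0 + 0 + 0.6 + 0.06 + 0.01 + 0 = 0.67
R0 < 1, so the population is declining.

declining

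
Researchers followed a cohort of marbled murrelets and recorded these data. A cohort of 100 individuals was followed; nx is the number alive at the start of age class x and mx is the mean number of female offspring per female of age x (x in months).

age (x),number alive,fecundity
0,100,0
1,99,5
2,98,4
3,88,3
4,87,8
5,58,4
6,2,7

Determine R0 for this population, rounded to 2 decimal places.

lx = nx/n0 = nx/100: 1, 0.99, 0.98, 0.88, 0.87, 0.58, 0.02
lx·mx by age: 0, 4.95, 3.92, 2.64, 6.96, 2.32, 0.14
R0 = Σ lx·mx = 20.93 → 20.93

20.93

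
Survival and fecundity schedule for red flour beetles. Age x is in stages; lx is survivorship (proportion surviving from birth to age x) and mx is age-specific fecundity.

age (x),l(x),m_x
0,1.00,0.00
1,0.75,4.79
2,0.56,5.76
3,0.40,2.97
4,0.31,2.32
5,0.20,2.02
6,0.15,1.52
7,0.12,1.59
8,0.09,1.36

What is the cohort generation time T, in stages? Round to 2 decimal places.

lx·mx: 0, 3.5925, 3.2256, 1.188, 0.7192, 0.404, 0.228, 0.1908, 0.1224 → R0 = 9.6705
x·lx·mx: 0, 3.5925, 6.4512, 3.564, 2.8768, 2.02, 1.368, 1.3356, 0.9792 → Σ = 22.1873
T = 22.1873 / 9.6705 = 2.294328… → 2.29

2.29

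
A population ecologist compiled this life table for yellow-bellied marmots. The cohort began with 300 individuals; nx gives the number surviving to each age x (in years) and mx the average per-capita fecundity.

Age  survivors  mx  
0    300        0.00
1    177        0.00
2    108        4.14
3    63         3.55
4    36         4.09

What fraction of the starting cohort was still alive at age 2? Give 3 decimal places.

0.360

l_2 = n_2/n_0 = 108/300 = 0.36 → 0.360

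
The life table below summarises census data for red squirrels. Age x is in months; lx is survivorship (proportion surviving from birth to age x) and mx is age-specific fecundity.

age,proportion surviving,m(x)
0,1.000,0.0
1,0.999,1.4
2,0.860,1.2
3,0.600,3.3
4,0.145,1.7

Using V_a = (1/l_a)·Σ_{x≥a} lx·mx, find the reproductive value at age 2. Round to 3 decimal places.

3.789

lx·mx for x ≥ 2: 1.032, 1.98, 0.2465 → sum = 3.2585
V_2 = 3.2585 / l_2 = 3.2585 / 0.86 = 3.788953… → 3.789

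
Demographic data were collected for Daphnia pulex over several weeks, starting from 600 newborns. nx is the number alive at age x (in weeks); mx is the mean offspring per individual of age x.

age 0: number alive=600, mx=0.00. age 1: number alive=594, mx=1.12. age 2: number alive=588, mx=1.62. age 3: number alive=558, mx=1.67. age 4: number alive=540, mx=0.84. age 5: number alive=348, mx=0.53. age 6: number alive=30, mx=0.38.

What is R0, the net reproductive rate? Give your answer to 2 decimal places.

lx = nx/n0 = nx/600: 1, 0.99, 0.98, 0.93, 0.9, 0.58, 0.05
lx·mx by age: 0, 1.1088, 1.5876, 1.5531, 0.756, 0.3074, 0.019
R0 = Σ lx·mx = 5.3319 → 5.33

5.33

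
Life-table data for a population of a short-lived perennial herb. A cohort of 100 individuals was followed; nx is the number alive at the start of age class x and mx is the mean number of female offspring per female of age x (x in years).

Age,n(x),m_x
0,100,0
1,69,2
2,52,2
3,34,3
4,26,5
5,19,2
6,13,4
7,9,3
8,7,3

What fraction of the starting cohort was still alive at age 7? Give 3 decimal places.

l_7 = n_7/n_0 = 9/100 = 0.09 → 0.090

0.090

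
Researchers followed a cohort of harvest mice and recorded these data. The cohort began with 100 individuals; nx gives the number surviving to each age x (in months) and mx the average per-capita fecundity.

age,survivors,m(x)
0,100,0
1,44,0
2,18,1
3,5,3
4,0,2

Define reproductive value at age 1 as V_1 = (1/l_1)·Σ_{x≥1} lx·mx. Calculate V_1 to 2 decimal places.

0.75

lx = nx/n0 = nx/100: 1, 0.44, 0.18, 0.05, 0
lx·mx for x ≥ 1: 0, 0.18, 0.15, 0 → sum = 0.33
V_1 = 0.33 / l_1 = 0.33 / 0.44 = 0.75 → 0.75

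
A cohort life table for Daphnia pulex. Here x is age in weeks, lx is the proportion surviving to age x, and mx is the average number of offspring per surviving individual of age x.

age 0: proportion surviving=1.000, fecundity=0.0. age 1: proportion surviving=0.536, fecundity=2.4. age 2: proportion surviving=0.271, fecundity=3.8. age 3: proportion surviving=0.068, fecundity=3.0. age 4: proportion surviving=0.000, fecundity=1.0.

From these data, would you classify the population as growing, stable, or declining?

growing

R0 = Σ lx·mx = 0 + 1.2864 + 1.0298 + 0.204 + 0 = 2.5202
R0 > 1, so the population is growing.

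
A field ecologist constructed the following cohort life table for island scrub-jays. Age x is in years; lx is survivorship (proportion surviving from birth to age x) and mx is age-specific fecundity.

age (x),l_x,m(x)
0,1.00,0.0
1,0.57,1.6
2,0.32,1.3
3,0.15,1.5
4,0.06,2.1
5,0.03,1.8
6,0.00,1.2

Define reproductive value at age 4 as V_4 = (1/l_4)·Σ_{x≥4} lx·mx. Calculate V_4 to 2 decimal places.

3.00

lx·mx for x ≥ 4: 0.126, 0.054, 0 → sum = 0.18
V_4 = 0.18 / l_4 = 0.18 / 0.06 = 3 → 3.00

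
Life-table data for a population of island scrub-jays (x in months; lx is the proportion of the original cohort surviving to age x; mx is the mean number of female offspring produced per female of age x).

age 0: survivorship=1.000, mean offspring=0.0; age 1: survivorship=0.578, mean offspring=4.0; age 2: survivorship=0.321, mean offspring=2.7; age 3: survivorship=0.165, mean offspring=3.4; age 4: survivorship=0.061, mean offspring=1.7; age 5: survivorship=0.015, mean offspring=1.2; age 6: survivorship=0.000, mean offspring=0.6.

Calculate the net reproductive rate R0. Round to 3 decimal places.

lx·mx by age: 0, 2.312, 0.8667, 0.561, 0.1037, 0.018, 0
R0 = Σ lx·mx = 3.8614 → 3.861

3.861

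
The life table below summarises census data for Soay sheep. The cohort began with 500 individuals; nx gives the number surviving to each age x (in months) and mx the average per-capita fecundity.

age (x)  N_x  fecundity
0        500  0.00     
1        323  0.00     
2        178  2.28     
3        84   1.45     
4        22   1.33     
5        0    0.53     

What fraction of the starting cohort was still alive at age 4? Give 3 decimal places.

l_4 = n_4/n_0 = 22/500 = 0.044 → 0.044

0.044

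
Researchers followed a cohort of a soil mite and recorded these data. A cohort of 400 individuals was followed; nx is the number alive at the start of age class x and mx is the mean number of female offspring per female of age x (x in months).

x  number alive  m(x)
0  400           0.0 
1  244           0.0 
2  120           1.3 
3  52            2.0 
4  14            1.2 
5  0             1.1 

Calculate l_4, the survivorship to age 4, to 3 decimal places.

0.035

l_4 = n_4/n_0 = 14/400 = 0.035 → 0.035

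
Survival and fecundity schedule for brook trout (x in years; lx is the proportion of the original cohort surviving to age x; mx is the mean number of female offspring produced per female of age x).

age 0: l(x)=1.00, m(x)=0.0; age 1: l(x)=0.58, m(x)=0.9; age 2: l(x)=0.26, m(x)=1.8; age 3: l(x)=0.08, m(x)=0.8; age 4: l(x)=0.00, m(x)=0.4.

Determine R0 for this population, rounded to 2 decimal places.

lx·mx by age: 0, 0.522, 0.468, 0.064, 0
R0 = Σ lx·mx = 1.054 → 1.05

1.05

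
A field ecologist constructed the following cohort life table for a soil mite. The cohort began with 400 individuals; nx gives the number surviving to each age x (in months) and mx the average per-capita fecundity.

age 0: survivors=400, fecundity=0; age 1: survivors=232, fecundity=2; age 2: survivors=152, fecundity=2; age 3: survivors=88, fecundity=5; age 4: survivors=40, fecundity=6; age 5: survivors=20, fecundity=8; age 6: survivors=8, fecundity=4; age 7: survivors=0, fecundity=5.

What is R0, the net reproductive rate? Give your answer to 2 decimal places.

4.10

lx = nx/n0 = nx/400: 1, 0.58, 0.38, 0.22, 0.1, 0.05, 0.02, 0
lx·mx by age: 0, 1.16, 0.76, 1.1, 0.6, 0.4, 0.08, 0
R0 = Σ lx·mx = 4.1 → 4.10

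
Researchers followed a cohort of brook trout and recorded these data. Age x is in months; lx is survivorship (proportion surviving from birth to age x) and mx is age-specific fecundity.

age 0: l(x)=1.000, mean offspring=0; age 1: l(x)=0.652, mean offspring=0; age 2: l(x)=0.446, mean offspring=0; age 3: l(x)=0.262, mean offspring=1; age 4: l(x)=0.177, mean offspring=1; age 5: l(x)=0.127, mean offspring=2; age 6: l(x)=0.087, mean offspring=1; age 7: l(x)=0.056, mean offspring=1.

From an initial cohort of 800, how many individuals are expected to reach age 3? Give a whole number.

210

Expected survivors = N0 · l_3 = 800 × 0.262 = 209.6 → 210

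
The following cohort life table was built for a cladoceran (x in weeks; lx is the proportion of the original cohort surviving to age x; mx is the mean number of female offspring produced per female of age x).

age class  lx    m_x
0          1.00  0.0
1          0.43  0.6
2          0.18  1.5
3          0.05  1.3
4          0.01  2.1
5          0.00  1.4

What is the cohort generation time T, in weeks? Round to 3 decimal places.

lx·mx: 0, 0.258, 0.27, 0.065, 0.021, 0 → R0 = 0.614
x·lx·mx: 0, 0.258, 0.54, 0.195, 0.084, 0 → Σ = 1.077
T = 1.077 / 0.614 = 1.754072… → 1.754

1.754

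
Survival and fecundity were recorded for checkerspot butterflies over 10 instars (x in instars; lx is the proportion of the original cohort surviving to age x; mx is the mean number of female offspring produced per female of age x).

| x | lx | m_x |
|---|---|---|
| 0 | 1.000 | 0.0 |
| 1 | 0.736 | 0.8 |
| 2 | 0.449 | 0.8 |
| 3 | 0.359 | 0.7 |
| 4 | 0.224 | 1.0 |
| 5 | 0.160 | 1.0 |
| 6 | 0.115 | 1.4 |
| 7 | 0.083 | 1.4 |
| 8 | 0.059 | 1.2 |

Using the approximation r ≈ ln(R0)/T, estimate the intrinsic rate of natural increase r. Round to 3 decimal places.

0.208

R0 = Σ lx·mx = 0 + 0.5888 + 0.3592 + 0.2513 + 0.224 + 0.16 + 0.161 + 0.1162 + 0.0708 = 1.9313
Σ x·lx·mx = 6.1029; T = 6.1029/1.9313 = 3.16…
r ≈ ln(R0)/T = ln(1.9313)/3.16… = 0.20829… → 0.208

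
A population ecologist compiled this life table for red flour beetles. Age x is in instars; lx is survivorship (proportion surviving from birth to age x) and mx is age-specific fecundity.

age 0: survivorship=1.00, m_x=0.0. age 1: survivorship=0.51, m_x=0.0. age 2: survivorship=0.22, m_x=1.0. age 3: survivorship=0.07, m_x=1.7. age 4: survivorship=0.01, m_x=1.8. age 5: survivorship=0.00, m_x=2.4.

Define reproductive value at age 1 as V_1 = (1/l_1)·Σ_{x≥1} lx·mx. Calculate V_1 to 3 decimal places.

0.700

lx·mx for x ≥ 1: 0, 0.22, 0.119, 0.018, 0 → sum = 0.357
V_1 = 0.357 / l_1 = 0.357 / 0.51 = 0.7 → 0.700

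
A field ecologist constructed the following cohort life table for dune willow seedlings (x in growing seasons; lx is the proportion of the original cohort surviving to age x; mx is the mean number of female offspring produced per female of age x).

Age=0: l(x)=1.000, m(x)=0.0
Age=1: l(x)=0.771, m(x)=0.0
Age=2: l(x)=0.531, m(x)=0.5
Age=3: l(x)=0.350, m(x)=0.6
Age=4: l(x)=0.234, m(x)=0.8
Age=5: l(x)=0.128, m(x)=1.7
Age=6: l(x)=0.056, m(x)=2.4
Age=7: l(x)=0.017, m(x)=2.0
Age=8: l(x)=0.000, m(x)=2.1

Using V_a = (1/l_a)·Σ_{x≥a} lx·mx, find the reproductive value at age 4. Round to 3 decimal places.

2.450

lx·mx for x ≥ 4: 0.1872, 0.2176, 0.1344, 0.034, 0 → sum = 0.5732
V_4 = 0.5732 / l_4 = 0.5732 / 0.234 = 2.449573… → 2.450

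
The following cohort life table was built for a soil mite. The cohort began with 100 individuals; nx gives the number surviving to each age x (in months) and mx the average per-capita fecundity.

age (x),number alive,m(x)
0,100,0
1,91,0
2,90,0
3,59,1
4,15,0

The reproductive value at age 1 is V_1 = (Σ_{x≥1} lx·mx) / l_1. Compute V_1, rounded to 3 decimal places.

0.648

lx = nx/n0 = nx/100: 1, 0.91, 0.9, 0.59, 0.15
lx·mx for x ≥ 1: 0, 0, 0.59, 0 → sum = 0.59
V_1 = 0.59 / l_1 = 0.59 / 0.91 = 0.648352… → 0.648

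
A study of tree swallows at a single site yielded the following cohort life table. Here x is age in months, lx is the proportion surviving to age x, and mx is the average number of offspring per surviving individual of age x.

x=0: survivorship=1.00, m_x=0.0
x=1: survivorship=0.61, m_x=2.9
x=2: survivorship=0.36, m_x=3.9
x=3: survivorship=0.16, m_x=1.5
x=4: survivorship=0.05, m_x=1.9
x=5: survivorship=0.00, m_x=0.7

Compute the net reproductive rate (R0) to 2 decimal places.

lx·mx by age: 0, 1.769, 1.404, 0.24, 0.095, 0
R0 = Σ lx·mx = 3.508 → 3.51

3.51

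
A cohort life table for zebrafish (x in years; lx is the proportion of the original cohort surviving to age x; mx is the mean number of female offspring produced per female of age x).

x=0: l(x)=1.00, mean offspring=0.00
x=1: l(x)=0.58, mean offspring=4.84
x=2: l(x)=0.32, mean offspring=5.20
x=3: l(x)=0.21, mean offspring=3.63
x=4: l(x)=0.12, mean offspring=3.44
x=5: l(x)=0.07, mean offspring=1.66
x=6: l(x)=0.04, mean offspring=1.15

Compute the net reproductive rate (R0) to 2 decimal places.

lx·mx by age: 0, 2.8072, 1.664, 0.7623, 0.4128, 0.1162, 0.046
R0 = Σ lx·mx = 5.8085 → 5.81

5.81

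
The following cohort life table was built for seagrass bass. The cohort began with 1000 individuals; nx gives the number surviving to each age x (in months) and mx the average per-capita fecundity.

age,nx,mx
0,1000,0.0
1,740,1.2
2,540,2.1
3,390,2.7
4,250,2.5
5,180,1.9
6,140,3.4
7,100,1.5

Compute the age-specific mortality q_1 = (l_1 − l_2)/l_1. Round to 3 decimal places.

lx = nx/n0 = nx/1000: 1, 0.74, 0.54, 0.39, 0.25, 0.18, 0.14, 0.1
q_1 = (l_1 − l_2) / l_1 = (0.74 − 0.54) / 0.74
     = 0.2 / 0.74 = 0.27027… → 0.270

0.270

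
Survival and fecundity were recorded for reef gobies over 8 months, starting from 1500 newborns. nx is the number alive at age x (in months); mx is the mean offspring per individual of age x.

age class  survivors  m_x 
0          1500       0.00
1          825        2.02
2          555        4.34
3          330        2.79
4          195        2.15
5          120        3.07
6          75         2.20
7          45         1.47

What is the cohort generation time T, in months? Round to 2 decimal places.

2.36

lx = nx/n0 = nx/1500: 1, 0.55, 0.37, 0.22, 0.13, 0.08, 0.05, 0.03
lx·mx: 0, 1.111, 1.6058, 0.6138, 0.2795, 0.2456, 0.11, 0.0441 → R0 = 4.0098
x·lx·mx: 0, 1.111, 3.2116, 1.8414, 1.118, 1.228, 0.66, 0.3087 → Σ = 9.4787
T = 9.4787 / 4.0098 = 2.363883… → 2.36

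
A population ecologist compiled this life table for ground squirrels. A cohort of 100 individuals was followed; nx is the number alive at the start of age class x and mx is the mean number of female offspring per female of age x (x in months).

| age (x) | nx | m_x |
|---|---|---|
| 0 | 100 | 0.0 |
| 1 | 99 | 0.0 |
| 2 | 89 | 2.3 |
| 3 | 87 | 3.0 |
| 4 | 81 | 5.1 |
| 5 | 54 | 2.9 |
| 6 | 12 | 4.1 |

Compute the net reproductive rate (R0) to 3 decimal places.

10.846

lx = nx/n0 = nx/100: 1, 0.99, 0.89, 0.87, 0.81, 0.54, 0.12
lx·mx by age: 0, 0, 2.047, 2.61, 4.131, 1.566, 0.492
R0 = Σ lx·mx = 10.846 → 10.846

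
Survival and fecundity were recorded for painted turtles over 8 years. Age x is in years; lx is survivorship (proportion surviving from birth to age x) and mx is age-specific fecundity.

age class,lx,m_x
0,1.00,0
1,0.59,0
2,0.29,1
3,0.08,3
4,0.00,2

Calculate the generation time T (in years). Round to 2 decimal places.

2.45

lx·mx: 0, 0, 0.29, 0.24, 0 → R0 = 0.53
x·lx·mx: 0, 0, 0.58, 0.72, 0 → Σ = 1.3
T = 1.3 / 0.53 = 2.45283… → 2.45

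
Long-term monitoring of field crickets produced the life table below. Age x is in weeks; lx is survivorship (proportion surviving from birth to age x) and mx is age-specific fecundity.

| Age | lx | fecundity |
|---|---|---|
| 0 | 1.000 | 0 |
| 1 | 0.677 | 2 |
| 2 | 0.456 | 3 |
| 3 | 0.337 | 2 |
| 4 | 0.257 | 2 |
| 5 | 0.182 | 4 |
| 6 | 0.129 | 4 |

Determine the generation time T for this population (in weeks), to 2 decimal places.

2.89

lx·mx: 0, 1.354, 1.368, 0.674, 0.514, 0.728, 0.516 → R0 = 5.154
x·lx·mx: 0, 1.354, 2.736, 2.022, 2.056, 3.64, 3.096 → Σ = 14.904
T = 14.904 / 5.154 = 2.891735… → 2.89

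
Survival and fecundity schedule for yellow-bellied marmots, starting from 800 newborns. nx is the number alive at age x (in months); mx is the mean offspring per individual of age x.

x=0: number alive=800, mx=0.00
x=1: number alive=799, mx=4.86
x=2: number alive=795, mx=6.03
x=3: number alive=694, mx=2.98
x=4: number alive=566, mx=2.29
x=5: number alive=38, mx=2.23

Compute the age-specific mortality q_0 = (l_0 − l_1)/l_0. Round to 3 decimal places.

lx = nx/n0 = nx/800: 1, 0.99875, 0.99375, 0.8675, 0.7075, 0.0475
q_0 = (l_0 − l_1) / l_0 = (1 − 0.99875) / 1
     = 0.00125 / 1 = 0.00125 → 0.001

0.001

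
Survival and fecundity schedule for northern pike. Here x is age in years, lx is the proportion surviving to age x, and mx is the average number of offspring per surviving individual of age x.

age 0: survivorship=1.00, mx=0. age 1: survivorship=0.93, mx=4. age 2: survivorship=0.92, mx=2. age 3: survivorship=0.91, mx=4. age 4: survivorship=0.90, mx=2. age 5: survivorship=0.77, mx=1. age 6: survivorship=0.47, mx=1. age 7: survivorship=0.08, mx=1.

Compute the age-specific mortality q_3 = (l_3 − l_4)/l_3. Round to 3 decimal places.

q_3 = (l_3 − l_4) / l_3 = (0.91 − 0.9) / 0.91
     = 0.01 / 0.91 = 0.010989… → 0.011

0.011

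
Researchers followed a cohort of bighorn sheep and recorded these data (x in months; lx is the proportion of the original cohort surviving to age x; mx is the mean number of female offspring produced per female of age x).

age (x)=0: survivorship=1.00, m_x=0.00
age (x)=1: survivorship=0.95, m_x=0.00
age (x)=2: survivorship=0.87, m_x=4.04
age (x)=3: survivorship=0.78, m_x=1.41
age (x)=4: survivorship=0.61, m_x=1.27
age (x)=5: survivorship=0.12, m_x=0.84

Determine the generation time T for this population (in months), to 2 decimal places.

2.54

lx·mx: 0, 0, 3.5148, 1.0998, 0.7747, 0.1008 → R0 = 5.4901
x·lx·mx: 0, 0, 7.0296, 3.2994, 3.0988, 0.504 → Σ = 13.9318
T = 13.9318 / 5.4901 = 2.537622… → 2.54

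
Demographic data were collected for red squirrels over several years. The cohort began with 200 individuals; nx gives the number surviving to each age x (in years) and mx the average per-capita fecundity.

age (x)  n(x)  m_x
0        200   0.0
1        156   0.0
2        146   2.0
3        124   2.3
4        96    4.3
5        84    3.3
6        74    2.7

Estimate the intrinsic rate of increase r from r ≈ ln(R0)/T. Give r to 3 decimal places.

lx = nx/n0 = nx/200: 1, 0.78, 0.73, 0.62, 0.48, 0.42, 0.37
R0 = Σ lx·mx = 0 + 0 + 1.46 + 1.426 + 2.064 + 1.386 + 0.999 = 7.335
Σ x·lx·mx = 28.378; T = 28.378/7.335 = 3.86885…
r ≈ ln(R0)/T = ln(7.335)/3.86885… = 0.51505… → 0.515

0.515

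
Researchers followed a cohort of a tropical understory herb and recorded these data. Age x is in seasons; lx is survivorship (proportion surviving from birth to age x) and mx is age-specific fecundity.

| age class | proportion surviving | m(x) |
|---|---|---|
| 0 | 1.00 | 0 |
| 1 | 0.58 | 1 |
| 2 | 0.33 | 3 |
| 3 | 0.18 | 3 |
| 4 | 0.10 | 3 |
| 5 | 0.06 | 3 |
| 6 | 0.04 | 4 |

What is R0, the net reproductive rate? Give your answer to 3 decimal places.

2.750

lx·mx by age: 0, 0.58, 0.99, 0.54, 0.3, 0.18, 0.16
R0 = Σ lx·mx = 2.75 → 2.750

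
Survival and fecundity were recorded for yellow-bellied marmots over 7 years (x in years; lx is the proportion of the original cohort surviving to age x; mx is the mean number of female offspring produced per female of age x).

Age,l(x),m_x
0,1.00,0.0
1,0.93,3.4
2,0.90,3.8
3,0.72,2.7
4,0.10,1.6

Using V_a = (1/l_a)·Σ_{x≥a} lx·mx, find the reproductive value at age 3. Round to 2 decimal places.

lx·mx for x ≥ 3: 1.944, 0.16 → sum = 2.104
V_3 = 2.104 / l_3 = 2.104 / 0.72 = 2.922222… → 2.92

2.92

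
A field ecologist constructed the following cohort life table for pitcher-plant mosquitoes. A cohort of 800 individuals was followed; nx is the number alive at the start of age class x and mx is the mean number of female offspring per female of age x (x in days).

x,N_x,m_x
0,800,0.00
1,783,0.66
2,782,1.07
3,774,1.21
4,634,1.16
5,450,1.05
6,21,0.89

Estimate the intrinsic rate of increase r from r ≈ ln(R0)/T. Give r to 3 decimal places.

0.500

lx = nx/n0 = nx/800: 1, 0.97875, 0.9775, 0.9675, 0.7925, 0.5625, 0.02625
R0 = Σ lx·mx = 0 + 0.64598… + 1.04593… + 1.17068… + 0.9193… + 0.59063… + 0.02336… = 4.395863…
Σ x·lx·mx = 13.02035…; T = 13.02035…/4.395863… = 2.96196…
r ≈ ln(R0)/T = ln(4.395863…)/2.96196… = 0.49989… → 0.500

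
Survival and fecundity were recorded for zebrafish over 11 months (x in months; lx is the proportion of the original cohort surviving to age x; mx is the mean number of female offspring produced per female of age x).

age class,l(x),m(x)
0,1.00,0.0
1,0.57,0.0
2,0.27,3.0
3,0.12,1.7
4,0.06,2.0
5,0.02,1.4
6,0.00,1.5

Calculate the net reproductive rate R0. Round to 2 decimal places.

1.16

lx·mx by age: 0, 0, 0.81, 0.204, 0.12, 0.028, 0
R0 = Σ lx·mx = 1.162 → 1.16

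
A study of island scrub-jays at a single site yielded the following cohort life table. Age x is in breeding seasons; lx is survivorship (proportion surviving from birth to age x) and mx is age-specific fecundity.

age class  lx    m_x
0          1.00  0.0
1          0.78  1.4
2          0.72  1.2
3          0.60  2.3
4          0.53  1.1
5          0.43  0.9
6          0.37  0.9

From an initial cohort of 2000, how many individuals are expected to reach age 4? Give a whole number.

Expected survivors = N0 · l_4 = 2000 × 0.53 = 1060 → 1060

1060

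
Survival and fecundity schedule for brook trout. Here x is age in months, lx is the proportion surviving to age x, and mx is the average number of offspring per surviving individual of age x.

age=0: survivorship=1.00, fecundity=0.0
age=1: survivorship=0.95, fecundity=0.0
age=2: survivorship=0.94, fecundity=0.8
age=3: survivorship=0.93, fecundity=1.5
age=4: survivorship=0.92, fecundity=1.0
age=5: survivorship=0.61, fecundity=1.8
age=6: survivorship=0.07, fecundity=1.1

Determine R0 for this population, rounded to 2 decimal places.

4.24

lx·mx by age: 0, 0, 0.752, 1.395, 0.92, 1.098, 0.077
R0 = Σ lx·mx = 4.242 → 4.24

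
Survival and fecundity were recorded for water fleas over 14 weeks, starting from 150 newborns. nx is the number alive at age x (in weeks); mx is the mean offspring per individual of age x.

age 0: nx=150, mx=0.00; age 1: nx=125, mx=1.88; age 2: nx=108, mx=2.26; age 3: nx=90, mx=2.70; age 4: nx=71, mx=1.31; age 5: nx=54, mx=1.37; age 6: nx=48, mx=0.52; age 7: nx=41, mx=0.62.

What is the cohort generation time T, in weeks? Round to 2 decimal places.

2.68

lx = nx/n0 = nx/150: 1, 0.83333…, 0.72, 0.6, 0.47333…, 0.36, 0.32, 0.27333…
lx·mx: 0, 1.566667…, 1.6272, 1.62, 0.620067…, 0.4932, 0.1664, 0.169467… → R0 = 6.263…
x·lx·mx: 0, 1.566667…, 3.2544, 4.86, 2.480267…, 2.466, 0.9984, 1.186267… → Σ = 16.812…
T = 16.812… / 6.263… = 2.684337… → 2.68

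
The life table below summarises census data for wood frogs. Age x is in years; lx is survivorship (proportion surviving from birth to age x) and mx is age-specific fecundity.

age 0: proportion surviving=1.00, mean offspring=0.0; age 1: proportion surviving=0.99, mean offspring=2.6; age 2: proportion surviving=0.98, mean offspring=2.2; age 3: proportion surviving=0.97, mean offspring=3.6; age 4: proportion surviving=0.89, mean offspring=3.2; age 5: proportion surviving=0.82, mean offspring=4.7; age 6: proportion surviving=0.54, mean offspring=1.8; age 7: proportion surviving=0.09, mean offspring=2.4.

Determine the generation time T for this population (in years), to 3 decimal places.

lx·mx: 0, 2.574, 2.156, 3.492, 2.848, 3.854, 0.972, 0.216 → R0 = 16.112
x·lx·mx: 0, 2.574, 4.312, 10.476, 11.392, 19.27, 5.832, 1.512 → Σ = 55.368
T = 55.368 / 16.112 = 3.436445… → 3.436

3.436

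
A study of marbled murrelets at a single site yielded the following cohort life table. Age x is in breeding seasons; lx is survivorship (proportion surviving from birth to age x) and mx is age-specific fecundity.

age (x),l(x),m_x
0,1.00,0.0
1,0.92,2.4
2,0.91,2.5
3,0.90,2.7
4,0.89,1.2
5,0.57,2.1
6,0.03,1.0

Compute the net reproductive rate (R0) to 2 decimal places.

lx·mx by age: 0, 2.208, 2.275, 2.43, 1.068, 1.197, 0.03
R0 = Σ lx·mx = 9.208 → 9.21

9.21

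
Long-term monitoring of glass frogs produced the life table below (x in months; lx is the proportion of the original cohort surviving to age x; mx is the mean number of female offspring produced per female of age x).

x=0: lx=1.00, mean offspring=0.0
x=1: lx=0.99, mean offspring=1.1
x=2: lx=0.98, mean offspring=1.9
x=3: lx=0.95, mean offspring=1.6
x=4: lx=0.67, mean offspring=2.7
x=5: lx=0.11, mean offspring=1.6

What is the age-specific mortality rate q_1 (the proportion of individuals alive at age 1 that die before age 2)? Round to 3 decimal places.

0.010

q_1 = (l_1 − l_2) / l_1 = (0.99 − 0.98) / 0.99
     = 0.01 / 0.99 = 0.010101… → 0.010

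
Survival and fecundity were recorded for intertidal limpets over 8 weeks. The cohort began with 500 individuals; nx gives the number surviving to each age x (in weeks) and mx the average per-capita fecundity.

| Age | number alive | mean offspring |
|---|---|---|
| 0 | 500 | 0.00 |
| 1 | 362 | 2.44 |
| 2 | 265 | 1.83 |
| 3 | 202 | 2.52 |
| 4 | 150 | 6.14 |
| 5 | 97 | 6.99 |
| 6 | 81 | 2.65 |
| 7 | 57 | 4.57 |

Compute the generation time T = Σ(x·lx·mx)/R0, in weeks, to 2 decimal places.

3.43

lx = nx/n0 = nx/500: 1, 0.724, 0.53, 0.404, 0.3, 0.194, 0.162, 0.114
lx·mx: 0, 1.76656, 0.9699, 1.01808, 1.842, 1.35606, 0.4293, 0.52098 → R0 = 7.90288
x·lx·mx: 0, 1.76656, 1.9398, 3.05424, 7.368, 6.7803, 2.5758, 3.64686 → Σ = 27.13156
T = 27.13156 / 7.90288 = 3.433123… → 3.43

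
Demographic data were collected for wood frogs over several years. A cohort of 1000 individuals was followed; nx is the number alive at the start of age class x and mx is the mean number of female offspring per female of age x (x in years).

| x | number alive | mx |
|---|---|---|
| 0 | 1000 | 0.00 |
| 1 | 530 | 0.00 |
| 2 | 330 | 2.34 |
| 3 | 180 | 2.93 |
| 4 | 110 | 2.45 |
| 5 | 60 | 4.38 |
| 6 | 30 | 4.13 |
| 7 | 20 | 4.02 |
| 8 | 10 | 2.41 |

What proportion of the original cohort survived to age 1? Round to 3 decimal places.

0.530

l_1 = n_1/n_0 = 530/1000 = 0.53 → 0.530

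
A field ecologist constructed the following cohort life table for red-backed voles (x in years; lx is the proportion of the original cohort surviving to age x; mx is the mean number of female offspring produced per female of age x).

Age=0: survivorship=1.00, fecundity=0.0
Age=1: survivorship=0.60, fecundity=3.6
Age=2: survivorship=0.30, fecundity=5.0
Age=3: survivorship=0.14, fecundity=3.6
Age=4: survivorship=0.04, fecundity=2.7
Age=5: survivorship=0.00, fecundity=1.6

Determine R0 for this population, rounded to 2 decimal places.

lx·mx by age: 0, 2.16, 1.5, 0.504, 0.108, 0
R0 = Σ lx·mx = 4.272 → 4.27

4.27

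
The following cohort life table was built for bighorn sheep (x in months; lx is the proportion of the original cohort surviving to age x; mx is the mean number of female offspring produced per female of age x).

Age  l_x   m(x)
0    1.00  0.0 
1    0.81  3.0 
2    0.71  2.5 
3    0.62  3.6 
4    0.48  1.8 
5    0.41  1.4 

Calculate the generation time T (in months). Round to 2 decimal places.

2.41

lx·mx: 0, 2.43, 1.775, 2.232, 0.864, 0.574 → R0 = 7.875
x·lx·mx: 0, 2.43, 3.55, 6.696, 3.456, 2.87 → Σ = 19.002
T = 19.002 / 7.875 = 2.412952… → 2.41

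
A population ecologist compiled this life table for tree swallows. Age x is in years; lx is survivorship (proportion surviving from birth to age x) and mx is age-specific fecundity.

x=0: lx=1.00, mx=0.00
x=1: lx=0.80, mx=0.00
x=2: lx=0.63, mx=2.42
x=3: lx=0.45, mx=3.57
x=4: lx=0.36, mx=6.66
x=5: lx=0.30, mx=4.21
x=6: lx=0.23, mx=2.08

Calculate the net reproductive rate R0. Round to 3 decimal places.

lx·mx by age: 0, 0, 1.5246, 1.6065, 2.3976, 1.263, 0.4784
R0 = Σ lx·mx = 7.2701 → 7.270

7.270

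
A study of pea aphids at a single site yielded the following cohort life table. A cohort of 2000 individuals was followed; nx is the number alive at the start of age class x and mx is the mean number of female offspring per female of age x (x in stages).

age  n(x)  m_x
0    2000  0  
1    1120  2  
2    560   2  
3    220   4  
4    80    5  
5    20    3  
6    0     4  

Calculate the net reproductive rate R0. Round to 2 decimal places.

2.35

lx = nx/n0 = nx/2000: 1, 0.56, 0.28, 0.11, 0.04, 0.01, 0
lx·mx by age: 0, 1.12, 0.56, 0.44, 0.2, 0.03, 0
R0 = Σ lx·mx = 2.35 → 2.35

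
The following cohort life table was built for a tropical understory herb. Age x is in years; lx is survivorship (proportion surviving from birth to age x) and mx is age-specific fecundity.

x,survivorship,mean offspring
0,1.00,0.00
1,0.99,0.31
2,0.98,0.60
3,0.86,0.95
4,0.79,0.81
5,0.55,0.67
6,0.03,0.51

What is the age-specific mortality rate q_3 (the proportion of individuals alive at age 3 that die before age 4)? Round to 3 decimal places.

q_3 = (l_3 − l_4) / l_3 = (0.86 − 0.79) / 0.86
     = 0.07 / 0.86 = 0.081395… → 0.081

0.081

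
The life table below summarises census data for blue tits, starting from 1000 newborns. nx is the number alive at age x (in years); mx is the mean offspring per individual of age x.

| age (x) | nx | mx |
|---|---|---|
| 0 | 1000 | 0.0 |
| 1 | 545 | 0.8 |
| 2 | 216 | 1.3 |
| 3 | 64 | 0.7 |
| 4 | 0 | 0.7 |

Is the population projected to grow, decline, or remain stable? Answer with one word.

lx = nx/n0 = nx/1000: 1, 0.545, 0.216, 0.064, 0
R0 = Σ lx·mx = 0 + 0.436 + 0.2808 + 0.0448 + 0 = 0.7616
R0 < 1, so the population is declining.

declining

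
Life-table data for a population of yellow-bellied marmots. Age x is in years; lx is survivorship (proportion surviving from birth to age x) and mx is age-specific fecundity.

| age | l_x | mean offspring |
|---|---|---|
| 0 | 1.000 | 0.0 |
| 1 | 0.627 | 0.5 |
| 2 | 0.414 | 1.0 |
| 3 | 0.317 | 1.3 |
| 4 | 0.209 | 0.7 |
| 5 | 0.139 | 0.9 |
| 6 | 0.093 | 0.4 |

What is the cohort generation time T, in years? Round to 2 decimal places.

lx·mx: 0, 0.3135, 0.414, 0.4121, 0.1463, 0.1251, 0.0372 → R0 = 1.4482
x·lx·mx: 0, 0.3135, 0.828, 1.2363, 0.5852, 0.6255, 0.2232 → Σ = 3.8117
T = 3.8117 / 1.4482 = 2.632026… → 2.63

2.63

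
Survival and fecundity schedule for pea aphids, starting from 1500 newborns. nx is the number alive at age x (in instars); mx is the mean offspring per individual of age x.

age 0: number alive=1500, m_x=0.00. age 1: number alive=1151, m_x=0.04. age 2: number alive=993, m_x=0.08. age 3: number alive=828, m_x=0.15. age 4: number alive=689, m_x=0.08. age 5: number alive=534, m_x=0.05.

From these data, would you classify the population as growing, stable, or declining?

declining

lx = nx/n0 = nx/1500: 1, 0.76733…, 0.662, 0.552, 0.45933…, 0.356
R0 = Σ lx·mx = 0 + 0.030693… + 0.05296 + 0.0828 + 0.036747… + 0.0178 = 0.221…
R0 < 1, so the population is declining.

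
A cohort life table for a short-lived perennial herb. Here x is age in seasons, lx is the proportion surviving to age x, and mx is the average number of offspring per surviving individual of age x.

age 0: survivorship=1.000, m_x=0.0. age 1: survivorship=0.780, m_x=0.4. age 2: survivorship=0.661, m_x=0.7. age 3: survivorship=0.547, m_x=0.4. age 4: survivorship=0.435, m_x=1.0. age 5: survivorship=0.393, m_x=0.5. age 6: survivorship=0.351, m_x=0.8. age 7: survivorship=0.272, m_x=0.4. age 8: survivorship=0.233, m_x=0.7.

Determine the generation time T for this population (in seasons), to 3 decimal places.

lx·mx: 0, 0.312, 0.4627, 0.2188, 0.435, 0.1965, 0.2808, 0.1088, 0.1631 → R0 = 2.1777
x·lx·mx: 0, 0.312, 0.9254, 0.6564, 1.74, 0.9825, 1.6848, 0.7616, 1.3048 → Σ = 8.3675
T = 8.3675 / 2.1777 = 3.842357… → 3.842

3.842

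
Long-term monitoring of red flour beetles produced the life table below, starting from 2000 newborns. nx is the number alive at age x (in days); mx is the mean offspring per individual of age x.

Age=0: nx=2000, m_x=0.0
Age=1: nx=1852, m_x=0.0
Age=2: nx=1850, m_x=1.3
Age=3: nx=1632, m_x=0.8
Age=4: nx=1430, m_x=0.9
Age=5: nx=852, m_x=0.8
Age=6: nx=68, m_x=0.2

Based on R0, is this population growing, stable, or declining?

lx = nx/n0 = nx/2000: 1, 0.926, 0.925, 0.816, 0.715, 0.426, 0.034
R0 = Σ lx·mx = 0 + 0 + 1.2025 + 0.6528 + 0.6435 + 0.3408 + 0.0068 = 2.8464
R0 > 1, so the population is growing.

growing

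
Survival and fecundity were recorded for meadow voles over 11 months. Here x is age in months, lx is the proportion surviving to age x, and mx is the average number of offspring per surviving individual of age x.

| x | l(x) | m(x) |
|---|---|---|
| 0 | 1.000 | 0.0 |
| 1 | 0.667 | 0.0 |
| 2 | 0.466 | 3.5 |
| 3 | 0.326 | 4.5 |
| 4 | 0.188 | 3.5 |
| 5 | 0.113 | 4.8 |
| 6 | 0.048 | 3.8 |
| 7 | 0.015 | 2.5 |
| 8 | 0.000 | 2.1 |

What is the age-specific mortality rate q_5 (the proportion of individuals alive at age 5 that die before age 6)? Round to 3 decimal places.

q_5 = (l_5 − l_6) / l_5 = (0.113 − 0.048) / 0.113
     = 0.065 / 0.113 = 0.575221… → 0.575

0.575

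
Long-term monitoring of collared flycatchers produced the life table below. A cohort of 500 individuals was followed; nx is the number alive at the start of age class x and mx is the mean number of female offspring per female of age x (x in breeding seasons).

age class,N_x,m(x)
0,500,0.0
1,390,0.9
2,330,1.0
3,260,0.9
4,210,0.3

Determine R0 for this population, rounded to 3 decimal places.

lx = nx/n0 = nx/500: 1, 0.78, 0.66, 0.52, 0.42
lx·mx by age: 0, 0.702, 0.66, 0.468, 0.126
R0 = Σ lx·mx = 1.956 → 1.956

1.956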